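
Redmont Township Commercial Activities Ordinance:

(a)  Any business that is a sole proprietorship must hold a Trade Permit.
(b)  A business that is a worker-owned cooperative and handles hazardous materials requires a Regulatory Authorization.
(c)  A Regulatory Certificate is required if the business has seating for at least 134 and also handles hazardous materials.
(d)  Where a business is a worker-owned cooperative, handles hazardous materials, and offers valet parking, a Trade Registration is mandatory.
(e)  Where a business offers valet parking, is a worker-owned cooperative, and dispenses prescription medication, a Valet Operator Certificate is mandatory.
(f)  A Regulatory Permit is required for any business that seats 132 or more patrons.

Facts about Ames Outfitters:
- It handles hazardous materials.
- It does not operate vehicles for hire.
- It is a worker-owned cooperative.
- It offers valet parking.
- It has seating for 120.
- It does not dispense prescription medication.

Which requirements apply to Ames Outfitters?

Regulatory Authorization, Trade Registration

(a) is a worker-owned cooperative (not: is a sole proprietorship) → Trade Permit not required.
(b) is a worker-owned cooperative; handles hazardous materials → Regulatory Authorization required.
(c) seating 120 < 134; handles hazardous materials → Regulatory Certificate not required.
(d) is a worker-owned cooperative; handles hazardous materials; offers valet parking → Trade Registration required.
(e) offers valet parking; is a worker-owned cooperative; does not dispense prescription medication → Valet Operator Certificate not required.
(f) seating 120 < 132 → Regulatory Permit not required.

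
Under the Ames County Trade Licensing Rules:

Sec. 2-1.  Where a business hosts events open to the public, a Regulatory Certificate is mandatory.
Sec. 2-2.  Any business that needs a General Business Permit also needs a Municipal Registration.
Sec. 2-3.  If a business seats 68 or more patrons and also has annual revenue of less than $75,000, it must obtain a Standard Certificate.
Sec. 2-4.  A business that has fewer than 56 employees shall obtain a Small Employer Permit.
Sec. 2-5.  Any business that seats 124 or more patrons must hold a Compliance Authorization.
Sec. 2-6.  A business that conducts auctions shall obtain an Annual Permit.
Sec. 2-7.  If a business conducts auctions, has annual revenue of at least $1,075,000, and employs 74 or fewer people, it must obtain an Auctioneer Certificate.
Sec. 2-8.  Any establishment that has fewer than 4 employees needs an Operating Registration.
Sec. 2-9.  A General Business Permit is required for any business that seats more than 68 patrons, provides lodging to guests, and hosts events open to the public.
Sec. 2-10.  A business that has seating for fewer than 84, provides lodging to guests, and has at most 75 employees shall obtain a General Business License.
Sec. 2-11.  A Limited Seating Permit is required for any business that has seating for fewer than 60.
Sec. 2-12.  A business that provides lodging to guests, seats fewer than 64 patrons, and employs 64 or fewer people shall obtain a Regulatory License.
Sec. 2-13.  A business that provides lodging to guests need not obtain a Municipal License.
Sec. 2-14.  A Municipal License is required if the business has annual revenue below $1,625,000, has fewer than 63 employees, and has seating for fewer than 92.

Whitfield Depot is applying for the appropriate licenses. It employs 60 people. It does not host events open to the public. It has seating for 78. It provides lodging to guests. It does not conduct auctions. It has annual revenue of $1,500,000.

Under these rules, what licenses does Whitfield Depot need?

General Business License

Sec. 2-1. does not host events open to the public → Regulatory Certificate not required.
Sec. 2-2. General Business Permit is not required → no effect.
Sec. 2-3. seating 78 ≥ 68; revenue $1,500,000 ≥ $75,000 → Standard Certificate not required.
Sec. 2-4. employees 60 ≥ 56 → Small Employer Permit not required.
Sec. 2-5. seating 78 < 124 → Compliance Authorization not required.
Sec. 2-6. does not conduct auctions → Annual Permit not required.
Sec. 2-7. does not conduct auctions; revenue $1,500,000 ≥ $1,075,000; employees 60 ≤ 74 → Auctioneer Certificate not required.
Sec. 2-8. employees 60 ≥ 4 → Operating Registration not required.
Sec. 2-9. seating 78 > 68; provides lodging to guests; does not host events open to the public → General Business Permit not required.
Sec. 2-10. seating 78 < 84; provides lodging to guests; employees 60 ≤ 75 → General Business License required.
Sec. 2-11. seating 78 ≥ 60 → Limited Seating Permit not required.
Sec. 2-12. provides lodging to guests; seating 78 ≥ 64; employees 60 ≤ 64 → Regulatory License not required.
Sec. 2-13. provides lodging to guests → exempt from Municipal License.
Sec. 2-14. revenue $1,500,000 < $1,625,000; employees 60 < 63; seating 78 < 92 → Municipal License required.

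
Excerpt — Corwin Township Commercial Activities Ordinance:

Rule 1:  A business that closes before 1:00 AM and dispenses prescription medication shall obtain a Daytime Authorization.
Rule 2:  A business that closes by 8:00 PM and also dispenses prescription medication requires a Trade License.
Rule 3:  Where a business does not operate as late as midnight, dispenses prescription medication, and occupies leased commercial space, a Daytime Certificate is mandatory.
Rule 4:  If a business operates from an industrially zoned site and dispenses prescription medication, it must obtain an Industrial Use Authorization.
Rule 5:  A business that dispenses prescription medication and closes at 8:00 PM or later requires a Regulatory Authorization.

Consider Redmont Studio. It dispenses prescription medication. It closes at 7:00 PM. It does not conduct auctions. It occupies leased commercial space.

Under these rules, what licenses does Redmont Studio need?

Daytime Authorization, Daytime Certificate, Trade License

Rule 1: closes 7:00 PM, at/before 1:00 AM; dispenses prescription medication → Daytime Authorization required.
Rule 2: closes 7:00 PM, at/before 8:00 PM; dispenses prescription medication → Trade License required.
Rule 3: closes 7:00 PM, at/before midnight; dispenses prescription medication; occupies leased commercial space → Daytime Certificate required.
Rule 4: occupies leased commercial space (not: operates from an industrially zoned site); dispenses prescription medication → Industrial Use Authorization not required.
Rule 5: dispenses prescription medication; closes 7:00 PM, at/before 8:00 PM → Regulatory Authorization not required.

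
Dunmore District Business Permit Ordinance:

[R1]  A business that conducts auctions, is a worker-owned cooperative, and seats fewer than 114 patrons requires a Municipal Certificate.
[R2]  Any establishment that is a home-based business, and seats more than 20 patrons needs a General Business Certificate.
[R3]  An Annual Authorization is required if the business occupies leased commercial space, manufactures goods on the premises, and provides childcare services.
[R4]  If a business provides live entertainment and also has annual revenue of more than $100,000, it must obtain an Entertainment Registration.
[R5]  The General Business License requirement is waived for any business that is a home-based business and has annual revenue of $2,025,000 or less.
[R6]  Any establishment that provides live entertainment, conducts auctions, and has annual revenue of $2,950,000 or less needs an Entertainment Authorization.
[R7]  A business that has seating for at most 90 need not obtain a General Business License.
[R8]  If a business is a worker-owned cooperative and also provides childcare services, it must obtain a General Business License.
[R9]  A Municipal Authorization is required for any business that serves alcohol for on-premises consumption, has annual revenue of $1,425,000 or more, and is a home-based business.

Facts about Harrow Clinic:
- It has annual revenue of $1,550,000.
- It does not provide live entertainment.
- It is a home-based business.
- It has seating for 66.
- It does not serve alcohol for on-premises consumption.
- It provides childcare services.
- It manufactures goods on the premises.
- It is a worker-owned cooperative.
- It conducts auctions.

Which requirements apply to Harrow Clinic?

[R1] conducts auctions; is a worker-owned cooperative; seating 66 < 114 → Municipal Certificate required.
[R2] is a home-based business; seating 66 > 20 → General Business Certificate required.
[R3] is a home-based business (not: occupies leased commercial space); manufactures goods on the premises; provides childcare services → Annual Authorization not required.
[R4] does not provide live entertainment; revenue $1,550,000 > $100,000 → Entertainment Registration not required.
[R5] is a home-based business; revenue $1,550,000 ≤ $2,025,000 → exempt from General Business License.
[R6] does not provide live entertainment; conducts auctions; revenue $1,550,000 ≤ $2,950,000 → Entertainment Authorization not required.
[R7] seating 66 ≤ 90 → exempt from General Business License.
[R8] is a worker-owned cooperative; provides childcare services → General Business License required.
[R9] does not serve alcohol for on-premises consumption; revenue $1,550,000 ≥ $1,425,000; is a home-based business → Municipal Authorization not required.

General Business Certificate, Municipal Certificate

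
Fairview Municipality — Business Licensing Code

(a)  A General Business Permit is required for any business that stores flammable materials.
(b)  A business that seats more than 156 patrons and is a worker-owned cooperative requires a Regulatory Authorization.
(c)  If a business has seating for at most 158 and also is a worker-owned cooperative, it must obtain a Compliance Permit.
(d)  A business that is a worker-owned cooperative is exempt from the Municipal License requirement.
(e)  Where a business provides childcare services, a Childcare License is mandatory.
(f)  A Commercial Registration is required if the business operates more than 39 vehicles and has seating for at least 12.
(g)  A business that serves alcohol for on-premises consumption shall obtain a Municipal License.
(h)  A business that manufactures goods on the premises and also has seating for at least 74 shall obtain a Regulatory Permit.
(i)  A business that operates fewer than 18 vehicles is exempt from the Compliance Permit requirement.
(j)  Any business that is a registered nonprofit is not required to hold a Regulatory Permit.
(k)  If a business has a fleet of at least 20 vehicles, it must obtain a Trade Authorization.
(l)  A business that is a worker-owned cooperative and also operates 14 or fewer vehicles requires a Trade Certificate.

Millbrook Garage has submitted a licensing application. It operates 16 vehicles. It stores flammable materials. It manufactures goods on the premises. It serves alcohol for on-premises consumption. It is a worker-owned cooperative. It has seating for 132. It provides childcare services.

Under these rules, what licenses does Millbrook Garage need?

Childcare License, General Business Permit, Regulatory Permit

(a) stores flammable materials → General Business Permit required.
(b) seating 132 ≤ 156; is a worker-owned cooperative → Regulatory Authorization not required.
(c) seating 132 ≤ 158; is a worker-owned cooperative → Compliance Permit required.
(d) is a worker-owned cooperative → exempt from Municipal License.
(e) provides childcare services → Childcare License required.
(f) vehicles 16 ≤ 39; seating 132 ≥ 12 → Commercial Registration not required.
(g) serves alcohol for on-premises consumption → Municipal License required.
(h) manufactures goods on the premises; seating 132 ≥ 74 → Regulatory Permit required.
(i) vehicles 16 < 18 → exempt from Compliance Permit.
(j) is a worker-owned cooperative (not: is a registered nonprofit) → Regulatory Permit exemption does not apply.
(k) vehicles 16 < 20 → Trade Authorization not required.
(l) is a worker-owned cooperative; vehicles 16 > 14 → Trade Certificate not required.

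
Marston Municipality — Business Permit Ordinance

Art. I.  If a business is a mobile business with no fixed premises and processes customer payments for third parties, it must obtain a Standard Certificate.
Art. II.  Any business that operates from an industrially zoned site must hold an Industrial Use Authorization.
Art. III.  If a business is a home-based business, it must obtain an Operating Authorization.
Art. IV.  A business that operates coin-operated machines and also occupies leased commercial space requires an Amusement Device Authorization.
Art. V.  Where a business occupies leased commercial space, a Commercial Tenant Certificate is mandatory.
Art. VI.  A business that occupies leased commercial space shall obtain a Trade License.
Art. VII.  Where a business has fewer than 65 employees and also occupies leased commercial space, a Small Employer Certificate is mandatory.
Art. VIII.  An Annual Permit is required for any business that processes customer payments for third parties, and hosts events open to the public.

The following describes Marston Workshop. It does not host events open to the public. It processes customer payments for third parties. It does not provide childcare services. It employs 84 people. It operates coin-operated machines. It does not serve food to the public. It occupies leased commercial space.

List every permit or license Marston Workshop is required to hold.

Amusement Device Authorization, Commercial Tenant Certificate, Trade License

Art. I. occupies leased commercial space (not: is a mobile business with no fixed premises); processes customer payments for third parties → Standard Certificate not required.
Art. II. occupies leased commercial space (not: operates from an industrially zoned site) → Industrial Use Authorization not required.
Art. III. occupies leased commercial space (not: is a home-based business) → Operating Authorization not required.
Art. IV. operates coin-operated machines; occupies leased commercial space → Amusement Device Authorization required.
Art. V. occupies leased commercial space → Commercial Tenant Certificate required.
Art. VI. occupies leased commercial space → Trade License required.
Art. VII. employees 84 ≥ 65; occupies leased commercial space → Small Employer Certificate not required.
Art. VIII. processes customer payments for third parties; does not host events open to the public → Annual Permit not required.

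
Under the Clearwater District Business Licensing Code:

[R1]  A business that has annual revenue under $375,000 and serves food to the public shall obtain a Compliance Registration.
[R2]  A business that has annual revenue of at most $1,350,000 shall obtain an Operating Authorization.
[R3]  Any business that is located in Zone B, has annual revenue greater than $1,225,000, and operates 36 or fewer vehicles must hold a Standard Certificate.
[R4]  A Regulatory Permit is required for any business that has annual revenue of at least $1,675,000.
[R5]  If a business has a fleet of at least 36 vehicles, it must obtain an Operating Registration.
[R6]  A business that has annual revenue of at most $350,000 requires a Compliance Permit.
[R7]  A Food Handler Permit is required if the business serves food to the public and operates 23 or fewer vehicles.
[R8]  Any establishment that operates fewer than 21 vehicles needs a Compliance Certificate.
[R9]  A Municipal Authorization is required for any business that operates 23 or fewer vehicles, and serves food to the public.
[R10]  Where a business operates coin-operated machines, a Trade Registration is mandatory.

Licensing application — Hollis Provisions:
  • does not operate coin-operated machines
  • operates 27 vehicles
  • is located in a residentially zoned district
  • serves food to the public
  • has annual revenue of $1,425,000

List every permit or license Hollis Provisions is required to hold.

None

[R1] revenue $1,425,000 ≥ $375,000; serves food to the public → Compliance Registration not required.
[R2] revenue $1,425,000 > $1,350,000 → Operating Authorization not required.
[R3] is located in a residentially zoned district (not: is located in Zone B); revenue $1,425,000 > $1,225,000; vehicles 27 ≤ 36 → Standard Certificate not required.
[R4] revenue $1,425,000 < $1,675,000 → Regulatory Permit not required.
[R5] vehicles 27 < 36 → Operating Registration not required.
[R6] revenue $1,425,000 > $350,000 → Compliance Permit not required.
[R7] serves food to the public; vehicles 27 > 23 → Food Handler Permit not required.
[R8] vehicles 27 ≥ 21 → Compliance Certificate not required.
[R9] vehicles 27 > 23; serves food to the public → Municipal Authorization not required.
[R10] does not operate coin-operated machines → Trade Registration not required.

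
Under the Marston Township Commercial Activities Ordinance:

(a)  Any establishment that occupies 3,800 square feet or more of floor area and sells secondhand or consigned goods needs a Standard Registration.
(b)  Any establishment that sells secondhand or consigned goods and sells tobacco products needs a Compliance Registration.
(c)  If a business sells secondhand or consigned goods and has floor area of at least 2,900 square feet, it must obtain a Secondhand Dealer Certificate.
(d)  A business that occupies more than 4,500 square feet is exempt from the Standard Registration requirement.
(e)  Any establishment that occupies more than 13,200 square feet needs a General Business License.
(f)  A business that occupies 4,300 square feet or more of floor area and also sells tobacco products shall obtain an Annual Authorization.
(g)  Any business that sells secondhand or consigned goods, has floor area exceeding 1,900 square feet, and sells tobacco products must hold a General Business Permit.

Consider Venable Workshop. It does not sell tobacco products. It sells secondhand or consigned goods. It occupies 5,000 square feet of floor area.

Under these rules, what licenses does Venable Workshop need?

(a) floor area 5,000 square feet ≥ 3,800 square feet; sells secondhand or consigned goods → Standard Registration required.
(b) sells secondhand or consigned goods; does not sell tobacco products → Compliance Registration not required.
(c) sells secondhand or consigned goods; floor area 5,000 square feet ≥ 2,900 square feet → Secondhand Dealer Certificate required.
(d) floor area 5,000 square feet > 4,500 square feet → exempt from Standard Registration.
(e) floor area 5,000 square feet ≤ 13,200 square feet → General Business License not required.
(f) floor area 5,000 square feet ≥ 4,300 square feet; does not sell tobacco products → Annual Authorization not required.
(g) sells secondhand or consigned goods; floor area 5,000 square feet > 1,900 square feet; does not sell tobacco products → General Business Permit not required.

Secondhand Dealer Certificate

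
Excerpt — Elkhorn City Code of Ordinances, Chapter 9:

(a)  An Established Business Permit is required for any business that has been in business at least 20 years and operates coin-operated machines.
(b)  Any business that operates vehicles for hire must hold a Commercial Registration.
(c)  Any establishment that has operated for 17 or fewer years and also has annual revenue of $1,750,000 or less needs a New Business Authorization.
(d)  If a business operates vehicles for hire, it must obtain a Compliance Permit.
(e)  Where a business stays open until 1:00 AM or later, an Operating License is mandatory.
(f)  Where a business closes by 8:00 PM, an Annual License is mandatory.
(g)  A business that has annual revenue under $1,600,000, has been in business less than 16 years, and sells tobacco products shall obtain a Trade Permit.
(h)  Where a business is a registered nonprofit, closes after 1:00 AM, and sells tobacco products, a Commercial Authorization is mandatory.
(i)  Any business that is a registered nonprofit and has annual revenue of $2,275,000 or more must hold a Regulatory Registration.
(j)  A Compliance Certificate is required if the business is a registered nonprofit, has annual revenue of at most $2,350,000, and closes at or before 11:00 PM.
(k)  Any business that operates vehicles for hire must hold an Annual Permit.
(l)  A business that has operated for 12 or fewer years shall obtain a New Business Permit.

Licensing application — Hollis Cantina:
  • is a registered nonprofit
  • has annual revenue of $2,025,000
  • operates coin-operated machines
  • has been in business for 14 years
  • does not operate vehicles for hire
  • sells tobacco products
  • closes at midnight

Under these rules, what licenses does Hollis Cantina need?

(a) years in business 14 < 20; operates coin-operated machines → Established Business Permit not required.
(b) does not operate vehicles for hire → Commercial Registration not required.
(c) years in business 14 ≤ 17; revenue $2,025,000 > $1,750,000 → New Business Authorization not required.
(d) does not operate vehicles for hire → Compliance Permit not required.
(e) closes midnight, at/before 1:00 AM → Operating License not required.
(f) closes midnight, after 8:00 PM → Annual License not required.
(g) revenue $2,025,000 ≥ $1,600,000; years in business 14 < 16; sells tobacco products → Trade Permit not required.
(h) is a registered nonprofit; closes midnight, at/before 1:00 AM; sells tobacco products → Commercial Authorization not required.
(i) is a registered nonprofit; revenue $2,025,000 < $2,275,000 → Regulatory Registration not required.
(j) is a registered nonprofit; revenue $2,025,000 ≤ $2,350,000; closes midnight, after 11:00 PM → Compliance Certificate not required.
(k) does not operate vehicles for hire → Annual Permit not required.
(l) years in business 14 > 12 → New Business Permit not required.

None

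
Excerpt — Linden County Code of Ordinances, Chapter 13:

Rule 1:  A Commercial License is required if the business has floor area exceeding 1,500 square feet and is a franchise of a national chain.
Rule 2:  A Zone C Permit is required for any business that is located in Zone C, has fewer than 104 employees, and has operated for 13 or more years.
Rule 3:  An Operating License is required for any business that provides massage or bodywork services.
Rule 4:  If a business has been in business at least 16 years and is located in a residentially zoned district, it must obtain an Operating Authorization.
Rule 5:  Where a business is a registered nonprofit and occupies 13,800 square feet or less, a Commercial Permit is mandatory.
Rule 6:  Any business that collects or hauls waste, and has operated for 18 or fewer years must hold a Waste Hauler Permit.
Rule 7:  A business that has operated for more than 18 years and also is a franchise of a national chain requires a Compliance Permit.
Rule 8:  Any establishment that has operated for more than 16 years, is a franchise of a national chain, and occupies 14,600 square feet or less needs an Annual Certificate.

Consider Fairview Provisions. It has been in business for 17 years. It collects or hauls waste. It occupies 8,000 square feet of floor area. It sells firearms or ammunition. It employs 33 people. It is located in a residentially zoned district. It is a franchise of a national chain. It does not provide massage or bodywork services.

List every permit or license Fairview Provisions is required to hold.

Annual Certificate, Commercial License, Operating Authorization, Waste Hauler Permit

Rule 1: floor area 8,000 square feet > 1,500 square feet; is a franchise of a national chain → Commercial License required.
Rule 2: is located in a residentially zoned district (not: is located in Zone C); employees 33 < 104; years in business 17 ≥ 13 → Zone C Permit not required.
Rule 3: does not provide massage or bodywork services → Operating License not required.
Rule 4: years in business 17 ≥ 16; is located in a residentially zoned district → Operating Authorization required.
Rule 5: is a franchise of a national chain (not: is a registered nonprofit); floor area 8,000 square feet ≤ 13,800 square feet → Commercial Permit not required.
Rule 6: collects or hauls waste; years in business 17 ≤ 18 → Waste Hauler Permit required.
Rule 7: years in business 17 ≤ 18; is a franchise of a national chain → Compliance Permit not required.
Rule 8: years in business 17 > 16; is a franchise of a national chain; floor area 8,000 square feet ≤ 14,600 square feet → Annual Certificate required.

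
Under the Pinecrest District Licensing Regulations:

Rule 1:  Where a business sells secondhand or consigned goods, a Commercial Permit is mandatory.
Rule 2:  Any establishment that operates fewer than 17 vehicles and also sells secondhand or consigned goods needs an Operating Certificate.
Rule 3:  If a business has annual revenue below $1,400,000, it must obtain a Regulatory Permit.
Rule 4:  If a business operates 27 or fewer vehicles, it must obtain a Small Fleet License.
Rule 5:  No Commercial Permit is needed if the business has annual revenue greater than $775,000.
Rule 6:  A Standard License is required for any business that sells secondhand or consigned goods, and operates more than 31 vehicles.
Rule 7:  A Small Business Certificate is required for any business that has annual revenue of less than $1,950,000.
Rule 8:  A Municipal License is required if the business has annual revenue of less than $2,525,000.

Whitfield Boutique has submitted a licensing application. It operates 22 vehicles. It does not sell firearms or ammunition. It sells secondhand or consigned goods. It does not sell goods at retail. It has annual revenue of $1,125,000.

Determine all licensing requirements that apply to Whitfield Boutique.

Municipal License, Regulatory Permit, Small Business Certificate, Small Fleet License

Rule 1: sells secondhand or consigned goods → Commercial Permit required.
Rule 2: vehicles 22 ≥ 17; sells secondhand or consigned goods → Operating Certificate not required.
Rule 3: revenue $1,125,000 < $1,400,000 → Regulatory Permit required.
Rule 4: vehicles 22 ≤ 27 → Small Fleet License required.
Rule 5: revenue $1,125,000 > $775,000 → exempt from Commercial Permit.
Rule 6: sells secondhand or consigned goods; vehicles 22 ≤ 31 → Standard License not required.
Rule 7: revenue $1,125,000 < $1,950,000 → Small Business Certificate required.
Rule 8: revenue $1,125,000 < $2,525,000 → Municipal License required.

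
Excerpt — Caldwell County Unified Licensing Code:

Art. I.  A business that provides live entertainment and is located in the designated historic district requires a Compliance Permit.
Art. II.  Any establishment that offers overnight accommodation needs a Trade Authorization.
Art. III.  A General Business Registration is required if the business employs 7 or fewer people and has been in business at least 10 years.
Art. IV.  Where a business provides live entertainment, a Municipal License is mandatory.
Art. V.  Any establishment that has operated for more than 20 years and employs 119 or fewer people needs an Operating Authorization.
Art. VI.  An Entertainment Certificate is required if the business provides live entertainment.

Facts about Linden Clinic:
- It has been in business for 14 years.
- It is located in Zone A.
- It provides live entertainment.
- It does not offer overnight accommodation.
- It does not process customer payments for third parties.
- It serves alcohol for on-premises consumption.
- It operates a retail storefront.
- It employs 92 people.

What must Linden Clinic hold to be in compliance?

Entertainment Certificate, Municipal License

Art. I. provides live entertainment; is located in Zone A (not: is located in the designated historic district) → Compliance Permit not required.
Art. II. does not offer overnight accommodation → Trade Authorization not required.
Art. III. employees 92 > 7; years in business 14 ≥ 10 → General Business Registration not required.
Art. IV. provides live entertainment → Municipal License required.
Art. V. years in business 14 ≤ 20; employees 92 ≤ 119 → Operating Authorization not required.
Art. VI. provides live entertainment → Entertainment Certificate required.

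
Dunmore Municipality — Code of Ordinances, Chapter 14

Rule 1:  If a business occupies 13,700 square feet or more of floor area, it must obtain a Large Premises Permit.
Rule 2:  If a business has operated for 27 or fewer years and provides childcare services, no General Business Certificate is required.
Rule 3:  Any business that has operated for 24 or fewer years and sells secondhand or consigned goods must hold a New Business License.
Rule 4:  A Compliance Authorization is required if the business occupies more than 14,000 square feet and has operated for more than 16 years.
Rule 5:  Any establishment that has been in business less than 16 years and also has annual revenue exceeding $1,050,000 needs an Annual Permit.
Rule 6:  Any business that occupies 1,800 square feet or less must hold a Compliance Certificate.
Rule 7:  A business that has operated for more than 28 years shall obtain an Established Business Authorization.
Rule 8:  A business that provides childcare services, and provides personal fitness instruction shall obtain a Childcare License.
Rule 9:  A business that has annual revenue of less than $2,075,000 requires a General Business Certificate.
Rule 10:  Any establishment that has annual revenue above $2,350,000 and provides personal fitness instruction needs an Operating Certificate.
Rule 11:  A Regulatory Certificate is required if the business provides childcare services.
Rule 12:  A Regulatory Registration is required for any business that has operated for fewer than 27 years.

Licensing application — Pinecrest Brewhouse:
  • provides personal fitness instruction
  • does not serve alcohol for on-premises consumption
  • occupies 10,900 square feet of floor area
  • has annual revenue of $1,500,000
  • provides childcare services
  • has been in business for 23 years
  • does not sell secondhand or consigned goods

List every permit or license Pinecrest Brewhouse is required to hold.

Childcare License, Regulatory Certificate, Regulatory Registration

Rule 1: floor area 10,900 square feet < 13,700 square feet → Large Premises Permit not required.
Rule 2: years in business 23 ≤ 27; provides childcare services → exempt from General Business Certificate.
Rule 3: years in business 23 ≤ 24; does not sell secondhand or consigned goods → New Business License not required.
Rule 4: floor area 10,900 square feet ≤ 14,000 square feet; years in business 23 > 16 → Compliance Authorization not required.
Rule 5: years in business 23 ≥ 16; revenue $1,500,000 > $1,050,000 → Annual Permit not required.
Rule 6: floor area 10,900 square feet > 1,800 square feet → Compliance Certificate not required.
Rule 7: years in business 23 ≤ 28 → Established Business Authorization not required.
Rule 8: provides childcare services; provides personal fitness instruction → Childcare License required.
Rule 9: revenue $1,500,000 < $2,075,000 → General Business Certificate required.
Rule 10: revenue $1,500,000 ≤ $2,350,000; provides personal fitness instruction → Operating Certificate not required.
Rule 11: provides childcare services → Regulatory Certificate required.
Rule 12: years in business 23 < 27 → Regulatory Registration required.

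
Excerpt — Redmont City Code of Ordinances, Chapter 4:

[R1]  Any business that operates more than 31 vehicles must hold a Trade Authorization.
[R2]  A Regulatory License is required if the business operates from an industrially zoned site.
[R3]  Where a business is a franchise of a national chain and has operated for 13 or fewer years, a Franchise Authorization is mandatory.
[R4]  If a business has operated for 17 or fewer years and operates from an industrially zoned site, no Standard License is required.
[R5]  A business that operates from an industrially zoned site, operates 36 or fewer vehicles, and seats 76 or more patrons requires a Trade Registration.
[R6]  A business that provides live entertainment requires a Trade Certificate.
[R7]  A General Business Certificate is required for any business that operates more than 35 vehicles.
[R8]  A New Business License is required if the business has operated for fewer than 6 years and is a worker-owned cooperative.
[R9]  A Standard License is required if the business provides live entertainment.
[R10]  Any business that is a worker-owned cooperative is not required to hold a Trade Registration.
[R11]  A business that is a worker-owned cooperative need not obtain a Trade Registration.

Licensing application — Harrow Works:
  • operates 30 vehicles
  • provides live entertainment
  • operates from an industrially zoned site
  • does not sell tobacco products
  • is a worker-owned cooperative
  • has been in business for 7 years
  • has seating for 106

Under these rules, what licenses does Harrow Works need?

[R1] vehicles 30 ≤ 31 → Trade Authorization not required.
[R2] operates from an industrially zoned site → Regulatory License required.
[R3] is a worker-owned cooperative (not: is a franchise of a national chain); years in business 7 ≤ 13 → Franchise Authorization not required.
[R4] years in business 7 ≤ 17; operates from an industrially zoned site → exempt from Standard License.
[R5] operates from an industrially zoned site; vehicles 30 ≤ 36; seating 106 ≥ 76 → Trade Registration required.
[R6] provides live entertainment → Trade Certificate required.
[R7] vehicles 30 ≤ 35 → General Business Certificate not required.
[R8] years in business 7 ≥ 6; is a worker-owned cooperative → New Business License not required.
[R9] provides live entertainment → Standard License required.
[R10] is a worker-owned cooperative → exempt from Trade Registration.
[R11] is a worker-owned cooperative → exempt from Trade Registration.

Regulatory License, Trade Certificate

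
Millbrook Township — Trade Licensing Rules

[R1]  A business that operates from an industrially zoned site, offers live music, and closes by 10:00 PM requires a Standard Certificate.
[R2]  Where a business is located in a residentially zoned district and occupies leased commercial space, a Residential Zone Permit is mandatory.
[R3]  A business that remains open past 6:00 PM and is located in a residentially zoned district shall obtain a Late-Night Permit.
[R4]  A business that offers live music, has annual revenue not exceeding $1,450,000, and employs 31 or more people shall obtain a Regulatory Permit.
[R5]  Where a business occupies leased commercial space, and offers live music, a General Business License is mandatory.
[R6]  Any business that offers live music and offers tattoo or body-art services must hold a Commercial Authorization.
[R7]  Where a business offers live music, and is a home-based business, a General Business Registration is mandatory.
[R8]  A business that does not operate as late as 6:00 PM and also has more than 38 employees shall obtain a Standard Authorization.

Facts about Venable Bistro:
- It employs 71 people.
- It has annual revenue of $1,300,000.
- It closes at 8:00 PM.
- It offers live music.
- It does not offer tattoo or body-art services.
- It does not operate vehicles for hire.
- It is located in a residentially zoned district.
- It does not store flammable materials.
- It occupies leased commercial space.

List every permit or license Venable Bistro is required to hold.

[R1] occupies leased commercial space (not: operates from an industrially zoned site); offers live music; closes 8:00 PM, at/before 10:00 PM → Standard Certificate not required.
[R2] is located in a residentially zoned district; occupies leased commercial space → Residential Zone Permit required.
[R3] closes 8:00 PM, after 6:00 PM; is located in a residentially zoned district → Late-Night Permit required.
[R4] offers live music; revenue $1,300,000 ≤ $1,450,000; employees 71 ≥ 31 → Regulatory Permit required.
[R5] occupies leased commercial space; offers live music → General Business License required.
[R6] offers live music; does not offer tattoo or body-art services → Commercial Authorization not required.
[R7] offers live music; occupies leased commercial space (not: is a home-based business) → General Business Registration not required.
[R8] closes 8:00 PM, after 6:00 PM; employees 71 > 38 → Standard Authorization not required.

General Business License, Late-Night Permit, Regulatory Permit, Residential Zone Permit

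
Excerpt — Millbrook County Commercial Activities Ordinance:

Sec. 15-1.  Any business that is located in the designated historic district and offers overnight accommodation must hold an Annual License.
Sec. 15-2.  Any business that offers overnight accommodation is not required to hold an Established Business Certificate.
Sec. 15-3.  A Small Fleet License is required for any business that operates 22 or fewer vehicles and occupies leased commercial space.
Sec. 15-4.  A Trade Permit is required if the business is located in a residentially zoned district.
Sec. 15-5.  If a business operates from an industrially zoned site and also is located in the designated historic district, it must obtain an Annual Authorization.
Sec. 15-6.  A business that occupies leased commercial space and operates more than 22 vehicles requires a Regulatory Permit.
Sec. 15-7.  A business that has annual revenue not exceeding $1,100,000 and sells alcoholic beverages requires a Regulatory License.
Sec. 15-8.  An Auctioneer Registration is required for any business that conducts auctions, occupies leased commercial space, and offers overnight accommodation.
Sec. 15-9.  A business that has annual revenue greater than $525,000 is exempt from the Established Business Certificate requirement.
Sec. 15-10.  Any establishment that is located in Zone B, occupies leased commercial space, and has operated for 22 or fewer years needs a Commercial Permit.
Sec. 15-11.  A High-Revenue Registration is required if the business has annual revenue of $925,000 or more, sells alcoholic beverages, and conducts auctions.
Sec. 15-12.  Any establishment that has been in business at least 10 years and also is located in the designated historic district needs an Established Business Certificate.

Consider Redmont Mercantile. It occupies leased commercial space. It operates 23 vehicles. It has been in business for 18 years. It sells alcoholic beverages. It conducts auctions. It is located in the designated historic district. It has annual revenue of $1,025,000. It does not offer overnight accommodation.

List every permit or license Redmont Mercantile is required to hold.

High-Revenue Registration, Regulatory License, Regulatory Permit

Sec. 15-1. is located in the designated historic district; does not offer overnight accommodation → Annual License not required.
Sec. 15-2. does not offer overnight accommodation → Established Business Certificate exemption does not apply.
Sec. 15-3. vehicles 23 > 22; occupies leased commercial space → Small Fleet License not required.
Sec. 15-4. is located in the designated historic district (not: is located in a residentially zoned district) → Trade Permit not required.
Sec. 15-5. occupies leased commercial space (not: operates from an industrially zoned site); is located in the designated historic district → Annual Authorization not required.
Sec. 15-6. occupies leased commercial space; vehicles 23 > 22 → Regulatory Permit required.
Sec. 15-7. revenue $1,025,000 ≤ $1,100,000; sells alcoholic beverages → Regulatory License required.
Sec. 15-8. conducts auctions; occupies leased commercial space; does not offer overnight accommodation → Auctioneer Registration not required.
Sec. 15-9. revenue $1,025,000 > $525,000 → exempt from Established Business Certificate.
Sec. 15-10. is located in the designated historic district (not: is located in Zone B); occupies leased commercial space; years in business 18 ≤ 22 → Commercial Permit not required.
Sec. 15-11. revenue $1,025,000 ≥ $925,000; sells alcoholic beverages; conducts auctions → High-Revenue Registration required.
Sec. 15-12. years in business 18 ≥ 10; is located in the designated historic district → Established Business Certificate required.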